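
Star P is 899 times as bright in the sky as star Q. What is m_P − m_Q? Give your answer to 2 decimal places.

m_P − m_Q ≈ -7.38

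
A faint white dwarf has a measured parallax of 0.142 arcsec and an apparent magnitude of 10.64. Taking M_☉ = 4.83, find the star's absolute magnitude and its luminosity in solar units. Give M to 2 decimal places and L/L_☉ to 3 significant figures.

d = 1/p = 1/0.142″ = 7.042 pc
M = m − 5 log₁₀ d + 5 = 10.64 − 5·0.8477 + 5 = 11.401
M − M_☉ = 11.401 − 4.83 = 6.571
L/L_☉ = 10^(−0.4 × 6.571) = 2.352×10^-3

M ≈ 11.40; L/L_☉ ≈ 2.35×10^-3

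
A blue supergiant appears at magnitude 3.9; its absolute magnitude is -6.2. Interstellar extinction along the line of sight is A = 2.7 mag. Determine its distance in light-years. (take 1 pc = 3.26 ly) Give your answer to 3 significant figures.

m − M = 5 log₁₀(d/10 pc) + A  ⇒  3.9 − (-6.2) − 2.7 = 5 log₁₀(d/10)
7.400 = 5 log₁₀(d/10)
log₁₀ d = (m − M − A)/5 + 1 = 2.4800
d = 10^2.4800 = 302.0 pc
= 984.5 ly

d ≈ 985 ly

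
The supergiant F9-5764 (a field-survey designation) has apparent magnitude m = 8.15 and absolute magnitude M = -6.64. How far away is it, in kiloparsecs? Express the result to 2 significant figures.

Distance modulus: m − M = 8.15 − (-6.64) = 14.790
m − M = 5 log₁₀ d − 5
log₁₀ d = (m − M)/5 + 1 = 3.9580
d = 10^3.9580 = 9078 pc
= 9.078 kpc

d ≈ 9.1 kpc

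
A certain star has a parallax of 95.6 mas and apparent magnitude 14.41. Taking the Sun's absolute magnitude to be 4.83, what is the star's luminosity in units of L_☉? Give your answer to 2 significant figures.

L/L_☉ ≈ 1.6×10^-4

d = 1/p = 1000/95.6 mas = 10.46 pc
M = m − 5 log₁₀ d + 5 = 14.41 − 5·1.0195 + 5 = 14.312
M − M_☉ = 14.312 − 4.83 = 9.482
L/L_☉ = 10^(−0.4 × 9.482) = 1.611×10^-4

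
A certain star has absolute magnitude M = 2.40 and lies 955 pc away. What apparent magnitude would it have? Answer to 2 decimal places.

m ≈ 12.30

m = M + 5 log₁₀ d − 5 = 2.40 + 5·2.9800 − 5 = 12.300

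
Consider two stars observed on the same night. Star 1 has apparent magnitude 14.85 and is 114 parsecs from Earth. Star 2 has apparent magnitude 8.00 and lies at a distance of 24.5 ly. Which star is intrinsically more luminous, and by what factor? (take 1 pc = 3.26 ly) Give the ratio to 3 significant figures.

Star 2 is more luminous, by a factor of 2.39.

Star 1: M = m − 5 log₁₀ d + 5 = 14.85 − 5·2.0569 + 5 = 9.565
Star 2: d = 24.5 ly / 3.26 = 7.515 pc
Star 2: M = m − 5 log₁₀ d + 5 = 8.00 − 5·0.8759 + 5 = 8.620
ΔM = M_1 − M_2 = 9.565 − (8.620) = 0.945; smaller M is more luminous → Star 2.
L ratio = 10^(0.4 |ΔM|) = 10^0.378 = 2.388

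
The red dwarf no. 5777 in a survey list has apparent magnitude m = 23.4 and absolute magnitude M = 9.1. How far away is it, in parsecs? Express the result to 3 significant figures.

d ≈ 7240 pc

μ = m − M = 14.300
m − M = 5 log₁₀ d − 5
log₁₀ d = (m − M)/5 + 1 = 3.8600
d = 10^3.8600 = 7244 pc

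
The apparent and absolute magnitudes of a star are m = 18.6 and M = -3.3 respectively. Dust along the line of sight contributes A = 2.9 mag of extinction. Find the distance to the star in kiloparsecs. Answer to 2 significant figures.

d ≈ 63 kpc

m − M = 5 log₁₀(d/10 pc) + A  ⇒  18.6 − (-3.3) − 2.9 = 5 log₁₀(d/10)
19.000 = 5 log₁₀(d/10)
log₁₀ d = (m − M − A)/5 + 1 = 4.8000
d = 10^4.8000 = 63100 pc
= 63.10 kpc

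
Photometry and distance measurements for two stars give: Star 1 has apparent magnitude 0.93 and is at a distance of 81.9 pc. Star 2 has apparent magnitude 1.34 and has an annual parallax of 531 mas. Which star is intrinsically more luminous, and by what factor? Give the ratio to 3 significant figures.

Star 1 is more luminous, by a factor of 2760.

Star 1: M = m − 5 log₁₀ d + 5 = 0.93 − 5·1.9133 + 5 = -3.636
Star 2: p = 531 mas = 0.531″ → d = 1/p = 1.883 pc
Star 2: M = m − 5 log₁₀ d + 5 = 1.34 − 5·0.2749 + 5 = 4.965
ΔM = M_1 − M_2 = -3.636 − (4.965) = -8.602; smaller M is more luminous → Star 1.
L ratio = 10^(0.4 |ΔM|) = 10^3.441 = 2759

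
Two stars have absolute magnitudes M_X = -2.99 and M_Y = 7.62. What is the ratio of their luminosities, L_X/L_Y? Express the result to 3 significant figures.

L_X/L_Y ≈ 17500

ΔM = M_X − M_Y = -10.61
L_X/L_Y = 10^(−0.4 ΔM) = 10^4.244 = 17540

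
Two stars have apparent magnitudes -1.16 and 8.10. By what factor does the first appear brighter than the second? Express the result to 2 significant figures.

Δm = -1.16 − (8.10) = -9.26
Flux ratio = 10^(−0.4 Δm) = 10^(−0.4 × -9.26) = 10^3.704 = 5058

5100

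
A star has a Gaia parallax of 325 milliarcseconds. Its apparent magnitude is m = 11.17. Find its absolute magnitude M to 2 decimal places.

M ≈ 13.73

p = 325 mas = 0.325″ → d = 1/p = 3.077 pc
5 log₁₀(d/10 pc) = 5 log₁₀(3.077) − 5 = -2.559
M = m − 5 log₁₀(d/10) = 11.17 + 2.559 = 13.729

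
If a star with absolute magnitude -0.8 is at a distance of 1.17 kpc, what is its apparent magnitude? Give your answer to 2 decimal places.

m ≈ 9.54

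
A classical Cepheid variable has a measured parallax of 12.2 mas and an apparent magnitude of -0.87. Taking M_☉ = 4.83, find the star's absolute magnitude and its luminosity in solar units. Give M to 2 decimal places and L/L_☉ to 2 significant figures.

M ≈ -5.44; L/L_☉ ≈ 13000

d = 1/p = 1000/12.2 mas = 81.97 pc
M = m − 5 log₁₀ d + 5 = -0.87 − 5·1.9136 + 5 = -5.438
M − M_☉ = -5.438 − 4.83 = -10.268
L/L_☉ = 10^(−0.4 × -10.268) = 12800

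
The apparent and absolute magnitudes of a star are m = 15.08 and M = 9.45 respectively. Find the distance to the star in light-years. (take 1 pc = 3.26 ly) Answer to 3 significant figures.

d ≈ 436 ly

μ = m − M = 5.630
m − M = 5 log₁₀ d − 5
log₁₀ d = (m − M)/5 + 1 = 2.1260
d = 10^2.1260 = 133.7 pc
= 435.7 ly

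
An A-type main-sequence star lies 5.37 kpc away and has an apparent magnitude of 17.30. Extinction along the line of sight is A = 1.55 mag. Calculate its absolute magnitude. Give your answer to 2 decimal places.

M ≈ 2.10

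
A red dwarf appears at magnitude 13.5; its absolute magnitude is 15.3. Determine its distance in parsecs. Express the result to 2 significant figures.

d ≈ 4.4 pc

μ = m − M = -1.800
m − M = 5 log₁₀ d − 5
log₁₀ d = (m − M)/5 + 1 = 0.6400
d = 10^0.6400 = 4.365 pc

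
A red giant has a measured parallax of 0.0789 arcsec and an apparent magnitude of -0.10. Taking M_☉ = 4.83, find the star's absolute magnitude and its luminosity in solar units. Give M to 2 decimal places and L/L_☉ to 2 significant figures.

M ≈ -0.61; L/L_☉ ≈ 150

d = 1/p = 1/0.0789″ = 12.67 pc
M = m − 5 log₁₀ d + 5 = -0.10 − 5·1.1029 + 5 = -0.615
M − M_☉ = -0.615 − 4.83 = -5.445
L/L_☉ = 10^(−0.4 × -5.445) = 150.6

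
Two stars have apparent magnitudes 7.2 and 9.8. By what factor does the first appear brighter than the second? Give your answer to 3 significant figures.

11.0

Δm = 7.2 − (9.8) = -2.6
Flux ratio = 10^(−0.4 Δm) = 10^(−0.4 × -2.6) = 10^1.040 = 10.96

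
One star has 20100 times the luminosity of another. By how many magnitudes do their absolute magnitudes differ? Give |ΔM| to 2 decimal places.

|ΔM| ≈ 10.76

Pogson: ΔM = −2.5 log₁₀(ratio) = −2.5 log₁₀(20100) = −2.5 × 4.3032 = -10.758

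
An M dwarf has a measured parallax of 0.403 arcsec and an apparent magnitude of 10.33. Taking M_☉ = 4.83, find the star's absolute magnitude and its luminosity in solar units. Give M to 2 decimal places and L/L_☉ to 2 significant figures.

d = 1/p = 1/0.403″ = 2.481 pc
M = m − 5 log₁₀ d + 5 = 10.33 − 5·0.3947 + 5 = 13.357
M − M_☉ = 13.357 − 4.83 = 8.527
L/L_☉ = 10^(−0.4 × 8.527) = 3.885×10^-4

M ≈ 13.36; L/L_☉ ≈ 3.9×10^-4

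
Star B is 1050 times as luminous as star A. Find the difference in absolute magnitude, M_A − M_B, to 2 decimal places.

Pogson: ΔM = −2.5 log₁₀(ratio) = −2.5 log₁₀(1050) = −2.5 × 3.0212 = -7.553
Star B is brighter so has the smaller magnitude: M_A − M_B is positive.

M_A − M_B ≈ 7.55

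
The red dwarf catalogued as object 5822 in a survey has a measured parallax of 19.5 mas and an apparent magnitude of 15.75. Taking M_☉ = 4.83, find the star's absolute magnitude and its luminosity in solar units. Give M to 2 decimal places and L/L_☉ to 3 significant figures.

M ≈ 12.20; L/L_☉ ≈ 1.13×10^-3

d = 1/p = 1000/19.5 mas = 51.28 pc
M = m − 5 log₁₀ d + 5 = 15.75 − 5·1.7100 + 5 = 12.200
M − M_☉ = 12.200 − 4.83 = 7.370
L/L_☉ = 10^(−0.4 × 7.370) = 1.127×10^-3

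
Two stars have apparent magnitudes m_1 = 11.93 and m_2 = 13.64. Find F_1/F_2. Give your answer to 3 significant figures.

Magnitude difference = -1.71
Flux ratio = 10^(−0.4 Δm) = 10^(−0.4 × -1.71) = 10^0.684 = 4.831

F_1/F_2 ≈ 4.83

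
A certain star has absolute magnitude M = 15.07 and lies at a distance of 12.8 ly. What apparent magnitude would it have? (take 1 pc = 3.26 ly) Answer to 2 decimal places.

m ≈ 13.04

d = 12.8 ly / 3.26 = 3.926 pc
m = M + 5 log₁₀ d − 5 = 15.07 + 5·0.5940 − 5 = 13.040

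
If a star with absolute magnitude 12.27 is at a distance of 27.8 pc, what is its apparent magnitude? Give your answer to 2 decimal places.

m = M + 5 log₁₀ d − 5 = 12.27 + 5·1.4440 − 5 = 14.490

m ≈ 14.49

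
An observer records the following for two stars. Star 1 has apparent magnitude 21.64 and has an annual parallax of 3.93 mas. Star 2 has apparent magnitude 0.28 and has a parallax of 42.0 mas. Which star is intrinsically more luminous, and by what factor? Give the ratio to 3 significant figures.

Star 1: p = 3.93 mas = 3.93×10^-3″ → d = 1/p = 254.5 pc
Star 1: M = m − 5 log₁₀ d + 5 = 21.64 − 5·2.4056 + 5 = 14.612
Star 2: p = 42.0 mas = 0.0420″ → d = 1/p = 23.81 pc
Star 2: M = m − 5 log₁₀ d + 5 = 0.28 − 5·1.3768 + 5 = -1.604
ΔM = M_1 − M_2 = 14.612 − (-1.604) = 16.216; smaller M is more luminous → Star 2.
L ratio = 10^(0.4 |ΔM|) = 10^6.486 = 3.064×10^6

Star 2 is more luminous, by a factor of 3.06×10^6.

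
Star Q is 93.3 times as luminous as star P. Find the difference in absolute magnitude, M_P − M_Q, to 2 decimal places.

M_P − M_Q ≈ 4.92

Pogson: ΔM = −2.5 log₁₀(ratio) = −2.5 log₁₀(93.3) = −2.5 × 1.9699 = -4.925
Star Q is brighter so has the smaller magnitude: M_P − M_Q is positive.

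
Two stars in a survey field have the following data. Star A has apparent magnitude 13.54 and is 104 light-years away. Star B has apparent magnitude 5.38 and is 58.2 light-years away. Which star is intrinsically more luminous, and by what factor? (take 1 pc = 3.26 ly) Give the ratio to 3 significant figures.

Star B is more luminous, by a factor of 575.

Star A: d = 104 ly / 3.26 = 31.90 pc
Star A: M = m − 5 log₁₀ d + 5 = 13.54 − 5·1.5038 + 5 = 11.021
Star B: d = 58.2 ly / 3.26 = 17.85 pc
Star B: M = m − 5 log₁₀ d + 5 = 5.38 − 5·1.2517 + 5 = 4.121
ΔM = M_A − M_B = 11.021 − (4.121) = 6.899; smaller M is more luminous → Star B.
L ratio = 10^(0.4 |ΔM|) = 10^2.760 = 575.1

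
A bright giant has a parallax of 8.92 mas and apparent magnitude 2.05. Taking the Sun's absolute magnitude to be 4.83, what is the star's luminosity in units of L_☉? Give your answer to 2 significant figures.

d = 1/p = 1000/8.92 mas = 112.1 pc
M = m − 5 log₁₀ d + 5 = 2.05 − 5·2.0496 + 5 = -3.198
M − M_☉ = -3.198 − 4.83 = -8.028
L/L_☉ = 10^(−0.4 × -8.028) = 1627

L/L_☉ ≈ 1600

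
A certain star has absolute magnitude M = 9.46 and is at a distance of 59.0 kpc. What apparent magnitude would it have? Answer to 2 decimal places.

m ≈ 28.31

d = 59.0 kpc = 59000 pc
m = M + 5 log₁₀ d − 5 = 9.46 + 5·4.7709 − 5 = 28.314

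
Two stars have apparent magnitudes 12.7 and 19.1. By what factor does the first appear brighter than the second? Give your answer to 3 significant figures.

Magnitude difference = -6.4
Flux ratio = 10^(−0.4 Δm) = 10^(−0.4 × -6.4) = 10^2.560 = 363.1

363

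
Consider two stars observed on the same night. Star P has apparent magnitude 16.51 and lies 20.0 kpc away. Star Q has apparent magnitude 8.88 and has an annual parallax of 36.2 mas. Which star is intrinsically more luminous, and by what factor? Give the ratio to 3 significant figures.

Star P: d = 20.0 kpc = 20000 pc
Star P: M = m − 5 log₁₀ d + 5 = 16.51 − 5·4.3010 + 5 = 0.005
Star Q: p = 36.2 mas = 0.0362″ → d = 1/p = 27.62 pc
Star Q: M = m − 5 log₁₀ d + 5 = 8.88 − 5·1.4413 + 5 = 6.674
ΔM = M_P − M_Q = 0.005 − (6.674) = -6.669; smaller M is more luminous → Star P.
L ratio = 10^(0.4 |ΔM|) = 10^2.667 = 465.0

Star P is more luminous, by a factor of 465.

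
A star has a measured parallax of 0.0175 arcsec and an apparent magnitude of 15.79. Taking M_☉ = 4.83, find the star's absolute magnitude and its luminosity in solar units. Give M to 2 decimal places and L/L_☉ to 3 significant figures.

M ≈ 12.01; L/L_☉ ≈ 1.35×10^-3

d = 1/p = 1/0.0175″ = 57.14 pc
M = m − 5 log₁₀ d + 5 = 15.79 − 5·1.7570 + 5 = 12.005
M − M_☉ = 12.005 − 4.83 = 7.175
L/L_☉ = 10^(−0.4 × 7.175) = 1.349×10^-3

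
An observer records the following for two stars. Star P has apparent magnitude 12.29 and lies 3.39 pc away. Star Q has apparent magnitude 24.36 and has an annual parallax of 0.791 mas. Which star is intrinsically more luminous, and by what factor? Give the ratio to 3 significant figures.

Star P: M = m − 5 log₁₀ d + 5 = 12.29 − 5·0.5302 + 5 = 14.639
Star Q: p = 0.791 mas = 7.91×10^-4″ → d = 1/p = 1264 pc
Star Q: M = m − 5 log₁₀ d + 5 = 24.36 − 5·3.1018 + 5 = 13.851
ΔM = M_P − M_Q = 14.639 − (13.851) = 0.788; smaller M is more luminous → Star Q.
L ratio = 10^(0.4 |ΔM|) = 10^0.315 = 2.067

Star Q is more luminous, by a factor of 2.07.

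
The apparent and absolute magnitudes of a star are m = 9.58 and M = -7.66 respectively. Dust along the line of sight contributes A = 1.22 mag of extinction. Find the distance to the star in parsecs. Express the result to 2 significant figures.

d ≈ 16000 pc

m − M = 5 log₁₀(d/10 pc) + A  ⇒  9.58 − (-7.66) − 1.22 = 5 log₁₀(d/10)
16.020 = 5 log₁₀(d/10)
log₁₀ d = (m − M − A)/5 + 1 = 4.2040
d = 10^4.2040 = 16000 pc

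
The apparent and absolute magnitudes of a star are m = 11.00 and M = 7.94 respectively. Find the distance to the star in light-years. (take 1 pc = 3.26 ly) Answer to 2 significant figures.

Distance modulus: m − M = 11.00 − (7.94) = 3.060
m − M = 5 log₁₀ d − 5
log₁₀ d = (m − M)/5 + 1 = 1.6120
d = 10^1.6120 = 40.93 pc
= 133.4 ly

d ≈ 130 ly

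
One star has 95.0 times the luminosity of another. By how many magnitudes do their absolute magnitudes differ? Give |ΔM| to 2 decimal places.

Pogson: ΔM = −2.5 log₁₀(ratio) = −2.5 log₁₀(95.0) = −2.5 × 1.9777 = -4.944

|ΔM| ≈ 4.94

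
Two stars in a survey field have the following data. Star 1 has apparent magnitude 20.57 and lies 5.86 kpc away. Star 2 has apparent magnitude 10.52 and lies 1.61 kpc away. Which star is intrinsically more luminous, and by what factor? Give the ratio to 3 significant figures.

Star 2 is more luminous, by a factor of 790.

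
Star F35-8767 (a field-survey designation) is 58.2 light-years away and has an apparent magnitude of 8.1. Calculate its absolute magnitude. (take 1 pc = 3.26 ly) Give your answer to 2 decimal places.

d = 58.2 ly / 3.26 = 17.85 pc
5 log₁₀(d/10 pc) = 5 log₁₀(17.85) − 5 = 1.259
M = m − 5 log₁₀(d/10) = 8.1 − 1.259 = 6.841

M ≈ 6.84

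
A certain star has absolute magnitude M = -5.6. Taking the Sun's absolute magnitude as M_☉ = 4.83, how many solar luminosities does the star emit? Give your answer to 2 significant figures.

L/L_☉ ≈ 15000

M − M_☉ = -5.6 − 4.83 = -10.430
L/L_☉ = 10^(−0.4 (M − M_☉)) = 10^4.172 = 14860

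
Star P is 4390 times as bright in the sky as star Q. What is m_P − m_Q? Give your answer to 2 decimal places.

m_P − m_Q ≈ -9.11

Pogson: Δm = −2.5 log₁₀(ratio) = −2.5 log₁₀(4390) = −2.5 × 3.6425 = -9.106
Star P is brighter, so it has the smaller magnitude: the difference is negative.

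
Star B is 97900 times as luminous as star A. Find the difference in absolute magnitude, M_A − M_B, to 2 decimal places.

M_A − M_B ≈ 12.48

Pogson: ΔM = −2.5 log₁₀(ratio) = −2.5 log₁₀(97900) = −2.5 × 4.9908 = -12.477
Star B is brighter so has the smaller magnitude: M_A − M_B is positive.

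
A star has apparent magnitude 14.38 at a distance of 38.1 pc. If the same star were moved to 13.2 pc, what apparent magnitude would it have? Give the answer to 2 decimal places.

Flux ∝ 1/d², so Δm = 5 log₁₀(d₂/d₁) = 5 log₁₀(13.2/38.1) = -2.302
m₂ = m₁ + Δm = 14.38 + (-2.302) = 12.078

m ≈ 12.08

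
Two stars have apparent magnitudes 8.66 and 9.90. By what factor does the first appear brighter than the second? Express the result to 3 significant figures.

3.13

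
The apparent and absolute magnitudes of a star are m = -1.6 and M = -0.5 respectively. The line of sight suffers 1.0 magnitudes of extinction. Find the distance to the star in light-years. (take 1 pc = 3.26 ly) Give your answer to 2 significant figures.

d ≈ 12 ly

m − M = 5 log₁₀(d/10 pc) + A  ⇒  -1.6 − (-0.5) − 1.0 = 5 log₁₀(d/10)
-2.100 = 5 log₁₀(d/10)
log₁₀ d = (m − M − A)/5 + 1 = 0.5800
d = 10^0.5800 = 3.802 pc
= 12.39 ly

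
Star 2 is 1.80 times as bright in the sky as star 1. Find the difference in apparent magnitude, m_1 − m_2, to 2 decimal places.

m_1 − m_2 ≈ 0.64

Pogson: Δm = −2.5 log₁₀(ratio) = −2.5 log₁₀(1.80) = −2.5 × 0.2553 = -0.638
Star 2 is brighter so has the smaller magnitude: m_1 − m_2 is positive.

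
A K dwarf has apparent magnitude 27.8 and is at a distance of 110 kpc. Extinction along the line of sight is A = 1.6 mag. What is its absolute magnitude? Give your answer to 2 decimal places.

M ≈ 5.99

d = 110 kpc = 110000 pc
5 log₁₀(d/10 pc) = 5 log₁₀(110000) − 5 = 20.207
M = m − 5 log₁₀(d/10) − A = 27.8 − 20.207 − 1.6 = 5.993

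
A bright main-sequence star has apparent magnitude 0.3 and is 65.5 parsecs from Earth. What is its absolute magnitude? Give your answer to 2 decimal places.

M ≈ -3.78

5 log₁₀(d/10 pc) = 5 log₁₀(65.50) − 5 = 4.081
M = m − 5 log₁₀(d/10) = 0.3 − 4.081 = -3.781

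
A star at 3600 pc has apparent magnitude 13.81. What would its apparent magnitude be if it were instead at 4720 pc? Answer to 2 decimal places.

m ≈ 14.40

Flux ∝ 1/d², so Δm = 5 log₁₀(d₂/d₁) = 5 log₁₀(4720/3600) = 0.588
m₂ = m₁ + Δm = 13.81 + (0.588) = 14.398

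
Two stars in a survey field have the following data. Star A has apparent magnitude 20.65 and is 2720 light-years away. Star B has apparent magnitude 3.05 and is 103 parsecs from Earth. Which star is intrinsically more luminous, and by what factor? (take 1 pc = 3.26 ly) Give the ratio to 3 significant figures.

Star A: d = 2720 ly / 3.26 = 834.4 pc
Star A: M = m − 5 log₁₀ d + 5 = 20.65 − 5·2.9214 + 5 = 11.043
Star B: M = m − 5 log₁₀ d + 5 = 3.05 − 5·2.0128 + 5 = -2.014
ΔM = M_A − M_B = 11.043 − (-2.014) = 13.057; smaller M is more luminous → Star B.
L ratio = 10^(0.4 |ΔM|) = 10^5.223 = 167100

Star B is more luminous, by a factor of 167000.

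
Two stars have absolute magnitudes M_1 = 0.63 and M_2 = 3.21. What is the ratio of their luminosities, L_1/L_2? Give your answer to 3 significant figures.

L_1/L_2 ≈ 10.8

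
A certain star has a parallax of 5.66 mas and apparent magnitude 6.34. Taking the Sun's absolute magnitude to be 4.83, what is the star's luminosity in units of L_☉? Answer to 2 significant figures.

d = 1/p = 1000/5.66 mas = 176.7 pc
M = m − 5 log₁₀ d + 5 = 6.34 − 5·2.2472 + 5 = 0.104
M − M_☉ = 0.104 − 4.83 = -4.726
L/L_☉ = 10^(−0.4 × -4.726) = 77.69

L/L_☉ ≈ 78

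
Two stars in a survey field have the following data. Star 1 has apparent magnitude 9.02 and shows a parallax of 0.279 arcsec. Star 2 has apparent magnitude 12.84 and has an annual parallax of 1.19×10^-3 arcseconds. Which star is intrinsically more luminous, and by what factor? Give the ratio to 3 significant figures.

Star 2 is more luminous, by a factor of 1630.

Star 1: d = 1/p = 1/0.279″ = 3.584 pc
Star 1: M = m − 5 log₁₀ d + 5 = 9.02 − 5·0.5544 + 5 = 11.248
Star 2: d = 1/p = 1/1.19×10^-3″ = 840.3 pc
Star 2: M = m − 5 log₁₀ d + 5 = 12.84 − 5·2.9245 + 5 = 3.218
ΔM = M_1 − M_2 = 11.248 − (3.218) = 8.030; smaller M is more luminous → Star 2.
L ratio = 10^(0.4 |ΔM|) = 10^3.212 = 1630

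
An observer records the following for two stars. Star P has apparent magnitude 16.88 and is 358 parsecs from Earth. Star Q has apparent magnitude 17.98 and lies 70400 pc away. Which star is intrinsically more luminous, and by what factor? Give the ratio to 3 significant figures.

Star P: M = m − 5 log₁₀ d + 5 = 16.88 − 5·2.5539 + 5 = 9.111
Star Q: M = m − 5 log₁₀ d + 5 = 17.98 − 5·4.8476 + 5 = -1.258
ΔM = M_P − M_Q = 9.111 − (-1.258) = 10.368; smaller M is more luminous → Star Q.
L ratio = 10^(0.4 |ΔM|) = 10^4.147 = 14040

Star Q is more luminous, by a factor of 14000.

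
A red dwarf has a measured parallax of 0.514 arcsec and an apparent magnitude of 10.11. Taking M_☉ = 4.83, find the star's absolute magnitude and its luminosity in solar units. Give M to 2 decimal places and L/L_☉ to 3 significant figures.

d = 1/p = 1/0.514″ = 1.946 pc
M = m − 5 log₁₀ d + 5 = 10.11 − 5·0.2890 + 5 = 13.665
M − M_☉ = 13.665 − 4.83 = 8.835
L/L_☉ = 10^(−0.4 × 8.835) = 2.925×10^-4

M ≈ 13.66; L/L_☉ ≈ 2.92×10^-4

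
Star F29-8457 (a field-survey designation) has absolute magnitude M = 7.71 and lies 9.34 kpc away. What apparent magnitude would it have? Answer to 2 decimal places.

m ≈ 22.56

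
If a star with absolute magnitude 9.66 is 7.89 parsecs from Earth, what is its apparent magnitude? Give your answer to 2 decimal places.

m = M + 5 log₁₀ d − 5 = 9.66 + 5·0.8971 − 5 = 9.145

m ≈ 9.15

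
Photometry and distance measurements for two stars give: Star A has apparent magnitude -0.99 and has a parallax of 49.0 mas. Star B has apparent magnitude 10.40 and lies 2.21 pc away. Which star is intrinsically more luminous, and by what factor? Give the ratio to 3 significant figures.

Star A is more luminous, by a factor of 3.07×10^6.

Star A: p = 49.0 mas = 0.0490″ → d = 1/p = 20.41 pc
Star A: M = m − 5 log₁₀ d + 5 = -0.99 − 5·1.3098 + 5 = -2.539
Star B: M = m − 5 log₁₀ d + 5 = 10.40 − 5·0.3444 + 5 = 13.678
ΔM = M_A − M_B = -2.539 − (13.678) = -16.217; smaller M is more luminous → Star A.
L ratio = 10^(0.4 |ΔM|) = 10^6.487 = 3.068×10^6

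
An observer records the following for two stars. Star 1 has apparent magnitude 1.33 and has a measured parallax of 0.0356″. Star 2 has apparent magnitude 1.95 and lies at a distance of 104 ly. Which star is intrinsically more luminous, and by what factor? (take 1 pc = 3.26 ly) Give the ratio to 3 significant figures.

Star 1 is more luminous, by a factor of 1.37.

Star 1: d = 1/p = 1/0.0356″ = 28.09 pc
Star 1: M = m − 5 log₁₀ d + 5 = 1.33 − 5·1.4486 + 5 = -0.913
Star 2: d = 104 ly / 3.26 = 31.90 pc
Star 2: M = m − 5 log₁₀ d + 5 = 1.95 − 5·1.5038 + 5 = -0.569
ΔM = M_1 − M_2 = -0.913 − (-0.569) = -0.344; smaller M is more luminous → Star 1.
L ratio = 10^(0.4 |ΔM|) = 10^0.137 = 1.372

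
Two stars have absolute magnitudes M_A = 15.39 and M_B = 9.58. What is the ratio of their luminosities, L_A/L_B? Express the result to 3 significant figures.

ΔM = M_A − M_B = 5.81
L_A/L_B = 10^(−0.4 ΔM) = 10^-2.324 = 4.742×10^-3

L_A/L_B ≈ 4.74×10^-3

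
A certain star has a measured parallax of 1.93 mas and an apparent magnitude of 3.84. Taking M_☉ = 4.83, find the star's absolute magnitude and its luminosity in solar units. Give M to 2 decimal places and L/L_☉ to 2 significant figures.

M ≈ -4.73; L/L_☉ ≈ 6700

d = 1/p = 1000/1.93 mas = 518.1 pc
M = m − 5 log₁₀ d + 5 = 3.84 − 5·2.7144 + 5 = -4.732
M − M_☉ = -4.732 − 4.83 = -9.562
L/L_☉ = 10^(−0.4 × -9.562) = 6682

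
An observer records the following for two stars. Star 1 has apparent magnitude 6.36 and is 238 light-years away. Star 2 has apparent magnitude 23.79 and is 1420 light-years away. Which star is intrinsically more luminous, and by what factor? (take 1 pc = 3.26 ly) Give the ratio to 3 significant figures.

Star 1 is more luminous, by a factor of 263000.

Star 1: d = 238 ly / 3.26 = 73.01 pc
Star 1: M = m − 5 log₁₀ d + 5 = 6.36 − 5·1.8634 + 5 = 2.043
Star 2: d = 1420 ly / 3.26 = 435.6 pc
Star 2: M = m − 5 log₁₀ d + 5 = 23.79 − 5·2.6391 + 5 = 15.595
ΔM = M_1 − M_2 = 2.043 − (15.595) = -13.551; smaller M is more luminous → Star 1.
L ratio = 10^(0.4 |ΔM|) = 10^5.421 = 263400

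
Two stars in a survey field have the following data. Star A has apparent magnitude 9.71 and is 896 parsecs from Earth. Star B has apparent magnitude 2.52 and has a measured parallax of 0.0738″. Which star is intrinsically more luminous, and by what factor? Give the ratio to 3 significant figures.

Star A: M = m − 5 log₁₀ d + 5 = 9.71 − 5·2.9523 + 5 = -0.052
Star B: d = 1/p = 1/0.0738″ = 13.55 pc
Star B: M = m − 5 log₁₀ d + 5 = 2.52 − 5·1.1319 + 5 = 1.860
ΔM = M_A − M_B = -0.052 − (1.860) = -1.912; smaller M is more luminous → Star A.
L ratio = 10^(0.4 |ΔM|) = 10^0.765 = 5.817

Star A is more luminous, by a factor of 5.82.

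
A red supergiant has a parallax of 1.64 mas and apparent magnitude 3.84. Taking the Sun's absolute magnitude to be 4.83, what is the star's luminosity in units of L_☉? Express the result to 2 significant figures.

d = 1/p = 1000/1.64 mas = 609.8 pc
M = m − 5 log₁₀ d + 5 = 3.84 − 5·2.7852 + 5 = -5.086
M − M_☉ = -5.086 − 4.83 = -9.916
L/L_☉ = 10^(−0.4 × -9.916) = 9254

L/L_☉ ≈ 9300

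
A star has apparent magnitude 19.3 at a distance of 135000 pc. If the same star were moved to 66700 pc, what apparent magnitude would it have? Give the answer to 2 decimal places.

Flux ∝ 1/d², so Δm = 5 log₁₀(d₂/d₁) = 5 log₁₀(66700/135000) = -1.531
m₂ = m₁ + Δm = 19.3 + (-1.531) = 17.769

m ≈ 17.77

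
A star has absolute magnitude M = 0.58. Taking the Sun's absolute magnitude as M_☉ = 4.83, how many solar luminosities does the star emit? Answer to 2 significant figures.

L/L_☉ ≈ 50

M − M_☉ = 0.58 − 4.83 = -4.250
L/L_☉ = 10^(−0.4 (M − M_☉)) = 10^1.700 = 50.12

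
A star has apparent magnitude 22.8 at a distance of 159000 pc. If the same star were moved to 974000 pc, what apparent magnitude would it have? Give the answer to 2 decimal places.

Flux ∝ 1/d², so Δm = 5 log₁₀(d₂/d₁) = 5 log₁₀(974000/159000) = 3.936
m₂ = m₁ + Δm = 22.8 + (3.936) = 26.736

m ≈ 26.74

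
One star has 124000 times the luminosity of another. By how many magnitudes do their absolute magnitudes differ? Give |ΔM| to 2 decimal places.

Pogson: ΔM = −2.5 log₁₀(ratio) = −2.5 log₁₀(124000) = −2.5 × 5.0934 = -12.734

|ΔM| ≈ 12.73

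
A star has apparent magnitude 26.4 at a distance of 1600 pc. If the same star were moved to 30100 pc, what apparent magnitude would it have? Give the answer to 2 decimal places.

Flux ∝ 1/d², so Δm = 5 log₁₀(d₂/d₁) = 5 log₁₀(30100/1600) = 6.372
m₂ = m₁ + Δm = 26.4 + (6.372) = 32.772

m ≈ 32.77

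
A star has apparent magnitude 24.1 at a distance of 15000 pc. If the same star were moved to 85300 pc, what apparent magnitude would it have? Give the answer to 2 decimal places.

m ≈ 27.87

Flux ∝ 1/d², so Δm = 5 log₁₀(d₂/d₁) = 5 log₁₀(85300/15000) = 3.774
m₂ = m₁ + Δm = 24.1 + (3.774) = 27.874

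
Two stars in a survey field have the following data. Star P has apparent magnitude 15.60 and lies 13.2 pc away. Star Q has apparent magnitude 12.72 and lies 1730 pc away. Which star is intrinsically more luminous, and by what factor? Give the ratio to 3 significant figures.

Star P: M = m − 5 log₁₀ d + 5 = 15.60 − 5·1.1206 + 5 = 14.997
Star Q: M = m − 5 log₁₀ d + 5 = 12.72 − 5·3.2380 + 5 = 1.530
ΔM = M_P − M_Q = 14.997 − (1.530) = 13.467; smaller M is more luminous → Star Q.
L ratio = 10^(0.4 |ΔM|) = 10^5.387 = 243700

Star Q is more luminous, by a factor of 244000.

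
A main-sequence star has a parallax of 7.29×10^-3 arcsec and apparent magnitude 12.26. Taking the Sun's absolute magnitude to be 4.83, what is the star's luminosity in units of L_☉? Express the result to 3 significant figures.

L/L_☉ ≈ 0.201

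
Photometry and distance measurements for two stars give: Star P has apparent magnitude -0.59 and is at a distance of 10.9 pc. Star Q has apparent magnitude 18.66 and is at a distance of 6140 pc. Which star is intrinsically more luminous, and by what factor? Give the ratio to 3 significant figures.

Star P: M = m − 5 log₁₀ d + 5 = -0.59 − 5·1.0374 + 5 = -0.777
Star Q: M = m − 5 log₁₀ d + 5 = 18.66 − 5·3.7882 + 5 = 4.719
ΔM = M_P − M_Q = -0.777 − (4.719) = -5.496; smaller M is more luminous → Star P.
L ratio = 10^(0.4 |ΔM|) = 10^2.199 = 157.9

Star P is more luminous, by a factor of 158.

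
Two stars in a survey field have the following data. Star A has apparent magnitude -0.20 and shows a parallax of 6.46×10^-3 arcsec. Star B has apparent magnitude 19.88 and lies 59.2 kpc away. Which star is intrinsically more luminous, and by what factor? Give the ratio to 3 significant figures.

Star A: d = 1/p = 1/6.46×10^-3″ = 154.8 pc
Star A: M = m − 5 log₁₀ d + 5 = -0.20 − 5·2.1898 + 5 = -6.149
Star B: d = 59.2 kpc = 59200 pc
Star B: M = m − 5 log₁₀ d + 5 = 19.88 − 5·4.7723 + 5 = 1.018
ΔM = M_A − M_B = -6.149 − (1.018) = -7.167; smaller M is more luminous → Star A.
L ratio = 10^(0.4 |ΔM|) = 10^2.867 = 736.0

Star A is more luminous, by a factor of 736.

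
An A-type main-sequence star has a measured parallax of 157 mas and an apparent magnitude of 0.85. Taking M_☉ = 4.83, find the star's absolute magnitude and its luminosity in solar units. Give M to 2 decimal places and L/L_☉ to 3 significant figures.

d = 1/p = 1000/157 mas = 6.369 pc
M = m − 5 log₁₀ d + 5 = 0.85 − 5·0.8041 + 5 = 1.829
M − M_☉ = 1.829 − 4.83 = -3.001
L/L_☉ = 10^(−0.4 × -3.001) = 15.86

M ≈ 1.83; L/L_☉ ≈ 15.9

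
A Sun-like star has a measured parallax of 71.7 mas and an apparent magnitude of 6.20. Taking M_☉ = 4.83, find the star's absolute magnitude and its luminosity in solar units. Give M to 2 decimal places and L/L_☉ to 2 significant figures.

d = 1/p = 1000/71.7 mas = 13.95 pc
M = m − 5 log₁₀ d + 5 = 6.20 − 5·1.1445 + 5 = 5.478
M − M_☉ = 5.478 − 4.83 = 0.648
L/L_☉ = 10^(−0.4 × 0.648) = 0.5508

M ≈ 5.48; L/L_☉ ≈ 0.55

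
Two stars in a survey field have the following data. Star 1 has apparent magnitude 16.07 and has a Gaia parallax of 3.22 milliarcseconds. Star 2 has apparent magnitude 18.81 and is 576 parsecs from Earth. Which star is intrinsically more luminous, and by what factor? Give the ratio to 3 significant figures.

Star 1: p = 3.22 mas = 3.22×10^-3″ → d = 1/p = 310.6 pc
Star 1: M = m − 5 log₁₀ d + 5 = 16.07 − 5·2.4921 + 5 = 8.609
Star 2: M = m − 5 log₁₀ d + 5 = 18.81 − 5·2.7604 + 5 = 10.008
ΔM = M_1 − M_2 = 8.609 − (10.008) = -1.399; smaller M is more luminous → Star 1.
L ratio = 10^(0.4 |ΔM|) = 10^0.559 = 3.626

Star 1 is more luminous, by a factor of 3.63.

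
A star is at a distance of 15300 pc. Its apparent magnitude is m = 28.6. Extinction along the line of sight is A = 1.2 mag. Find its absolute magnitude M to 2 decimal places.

M ≈ 11.48

5 log₁₀(d/10 pc) = 5 log₁₀(15300) − 5 = 15.923
M = m − 5 log₁₀(d/10) − A = 28.6 − 15.923 − 1.2 = 11.477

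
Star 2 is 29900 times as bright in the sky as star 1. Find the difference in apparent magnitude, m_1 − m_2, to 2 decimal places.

Pogson: Δm = −2.5 log₁₀(ratio) = −2.5 log₁₀(29900) = −2.5 × 4.4757 = -11.189
Star 2 is brighter so has the smaller magnitude: m_1 − m_2 is positive.

m_1 − m_2 ≈ 11.19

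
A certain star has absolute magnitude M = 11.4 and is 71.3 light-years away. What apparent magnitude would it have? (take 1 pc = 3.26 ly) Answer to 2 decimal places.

d = 71.3 ly / 3.26 = 21.87 pc
m = M + 5 log₁₀ d − 5 = 11.4 + 5·1.3399 − 5 = 13.099

m ≈ 13.10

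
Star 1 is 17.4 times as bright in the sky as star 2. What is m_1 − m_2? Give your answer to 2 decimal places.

Pogson: Δm = −2.5 log₁₀(ratio) = −2.5 log₁₀(17.4) = −2.5 × 1.2405 = -3.101
Star 1 is brighter, so it has the smaller magnitude: the difference is negative.

m_1 − m_2 ≈ -3.10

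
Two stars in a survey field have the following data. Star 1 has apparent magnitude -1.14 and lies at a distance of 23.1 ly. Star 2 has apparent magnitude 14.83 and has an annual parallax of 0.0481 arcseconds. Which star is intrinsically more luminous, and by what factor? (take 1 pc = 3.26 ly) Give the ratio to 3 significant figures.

Star 1 is more luminous, by a factor of 284000.

Star 1: d = 23.1 ly / 3.26 = 7.086 pc
Star 1: M = m − 5 log₁₀ d + 5 = -1.14 − 5·0.8504 + 5 = -0.392
Star 2: d = 1/p = 1/0.0481″ = 20.79 pc
Star 2: M = m − 5 log₁₀ d + 5 = 14.83 − 5·1.3179 + 5 = 13.241
ΔM = M_1 − M_2 = -0.392 − (13.241) = -13.633; smaller M is more luminous → Star 1.
L ratio = 10^(0.4 |ΔM|) = 10^5.453 = 283800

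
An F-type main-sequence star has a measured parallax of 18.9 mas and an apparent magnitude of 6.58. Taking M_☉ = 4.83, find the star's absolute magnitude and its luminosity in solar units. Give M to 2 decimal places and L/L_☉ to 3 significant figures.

d = 1/p = 1000/18.9 mas = 52.91 pc
M = m − 5 log₁₀ d + 5 = 6.58 − 5·1.7235 + 5 = 2.962
M − M_☉ = 2.962 − 4.83 = -1.868
L/L_☉ = 10^(−0.4 × -1.868) = 5.586

M ≈ 2.96; L/L_☉ ≈ 5.59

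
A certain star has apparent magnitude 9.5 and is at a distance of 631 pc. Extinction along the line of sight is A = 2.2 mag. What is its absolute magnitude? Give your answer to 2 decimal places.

5 log₁₀(d/10 pc) = 5 log₁₀(631.0) − 5 = 9.000
M = m − 5 log₁₀(d/10) − A = 9.5 − 9.000 − 2.2 = -1.700

M ≈ -1.70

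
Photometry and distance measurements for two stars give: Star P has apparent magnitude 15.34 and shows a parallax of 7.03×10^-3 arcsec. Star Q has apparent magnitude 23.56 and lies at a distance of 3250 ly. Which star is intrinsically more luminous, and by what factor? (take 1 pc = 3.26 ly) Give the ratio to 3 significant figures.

Star P is more luminous, by a factor of 39.5.

Star P: d = 1/p = 1/7.03×10^-3″ = 142.2 pc
Star P: M = m − 5 log₁₀ d + 5 = 15.34 − 5·2.1530 + 5 = 9.575
Star Q: d = 3250 ly / 3.26 = 996.9 pc
Star Q: M = m − 5 log₁₀ d + 5 = 23.56 − 5·2.9987 + 5 = 13.567
ΔM = M_P − M_Q = 9.575 − (13.567) = -3.992; smaller M is more luminous → Star P.
L ratio = 10^(0.4 |ΔM|) = 10^1.597 = 39.51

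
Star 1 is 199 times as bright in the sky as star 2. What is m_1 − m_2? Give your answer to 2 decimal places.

Pogson: Δm = −2.5 log₁₀(ratio) = −2.5 log₁₀(199) = −2.5 × 2.2989 = -5.747
Star 1 is brighter, so it has the smaller magnitude: the difference is negative.

m_1 − m_2 ≈ -5.75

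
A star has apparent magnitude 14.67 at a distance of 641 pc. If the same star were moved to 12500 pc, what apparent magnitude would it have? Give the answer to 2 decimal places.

Flux ∝ 1/d², so Δm = 5 log₁₀(d₂/d₁) = 5 log₁₀(12500/641) = 6.450
m₂ = m₁ + Δm = 14.67 + (6.450) = 21.120

m ≈ 21.12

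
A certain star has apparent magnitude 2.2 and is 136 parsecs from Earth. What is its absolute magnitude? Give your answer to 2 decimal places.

M ≈ -3.47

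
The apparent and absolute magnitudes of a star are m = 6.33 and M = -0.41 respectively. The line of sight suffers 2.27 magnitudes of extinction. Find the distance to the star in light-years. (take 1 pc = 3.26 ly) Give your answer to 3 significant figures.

d ≈ 255 ly

m − M = 5 log₁₀(d/10 pc) + A  ⇒  6.33 − (-0.41) − 2.27 = 5 log₁₀(d/10)
4.470 = 5 log₁₀(d/10)
log₁₀ d = (m − M − A)/5 + 1 = 1.8940
d = 10^1.8940 = 78.34 pc
= 255.4 ly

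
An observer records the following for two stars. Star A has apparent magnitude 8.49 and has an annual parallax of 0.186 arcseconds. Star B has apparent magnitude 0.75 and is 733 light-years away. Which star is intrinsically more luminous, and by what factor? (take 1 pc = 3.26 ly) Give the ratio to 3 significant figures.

Star A: d = 1/p = 1/0.186″ = 5.376 pc
Star A: M = m − 5 log₁₀ d + 5 = 8.49 − 5·0.7305 + 5 = 9.838
Star B: d = 733 ly / 3.26 = 224.8 pc
Star B: M = m − 5 log₁₀ d + 5 = 0.75 − 5·2.3519 + 5 = -6.009
ΔM = M_A − M_B = 9.838 − (-6.009) = 15.847; smaller M is more luminous → Star B.
L ratio = 10^(0.4 |ΔM|) = 10^6.339 = 2.182×10^6

Star B is more luminous, by a factor of 2.18×10^6.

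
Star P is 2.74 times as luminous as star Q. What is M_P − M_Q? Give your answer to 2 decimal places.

Pogson: ΔM = −2.5 log₁₀(ratio) = −2.5 log₁₀(2.74) = −2.5 × 0.4378 = -1.094
Star P is brighter, so it has the smaller magnitude: the difference is negative.

M_P − M_Q ≈ -1.09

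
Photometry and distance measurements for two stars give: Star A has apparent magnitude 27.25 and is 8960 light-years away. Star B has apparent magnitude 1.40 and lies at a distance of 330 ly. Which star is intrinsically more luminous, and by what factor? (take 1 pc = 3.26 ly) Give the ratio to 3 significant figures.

Star B is more luminous, by a factor of 2.97×10^7.

Star A: d = 8960 ly / 3.26 = 2748 pc
Star A: M = m − 5 log₁₀ d + 5 = 27.25 − 5·3.4391 + 5 = 15.055
Star B: d = 330 ly / 3.26 = 101.2 pc
Star B: M = m − 5 log₁₀ d + 5 = 1.40 − 5·2.0053 + 5 = -3.626
ΔM = M_A − M_B = 15.055 − (-3.626) = 18.681; smaller M is more luminous → Star B.
L ratio = 10^(0.4 |ΔM|) = 10^7.472 = 2.968×10^7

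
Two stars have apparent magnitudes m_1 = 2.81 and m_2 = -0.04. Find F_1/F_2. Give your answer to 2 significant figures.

Δm = 2.81 − (-0.04) = 2.85
Flux ratio = 10^(−0.4 Δm) = 10^(−0.4 × 2.85) = 10^-1.140 = 0.07244

F_1/F_2 ≈ 0.072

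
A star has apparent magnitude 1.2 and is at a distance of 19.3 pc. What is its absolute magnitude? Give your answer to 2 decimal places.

M ≈ -0.23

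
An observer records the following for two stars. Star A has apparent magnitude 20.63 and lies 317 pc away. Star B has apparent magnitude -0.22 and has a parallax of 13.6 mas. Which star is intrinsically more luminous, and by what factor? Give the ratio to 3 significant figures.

Star A: M = m − 5 log₁₀ d + 5 = 20.63 − 5·2.5011 + 5 = 13.125
Star B: p = 13.6 mas = 0.0136″ → d = 1/p = 73.53 pc
Star B: M = m − 5 log₁₀ d + 5 = -0.22 − 5·1.8665 + 5 = -4.552
ΔM = M_A − M_B = 13.125 − (-4.552) = 17.677; smaller M is more luminous → Star B.
L ratio = 10^(0.4 |ΔM|) = 10^7.071 = 1.177×10^7

Star B is more luminous, by a factor of 1.18×10^7.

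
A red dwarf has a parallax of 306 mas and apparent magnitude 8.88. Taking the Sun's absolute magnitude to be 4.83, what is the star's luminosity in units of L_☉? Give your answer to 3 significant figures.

L/L_☉ ≈ 2.56×10^-3

d = 1/p = 1000/306 mas = 3.268 pc
M = m − 5 log₁₀ d + 5 = 8.88 − 5·0.5143 + 5 = 11.309
M − M_☉ = 11.309 − 4.83 = 6.479
L/L_☉ = 10^(−0.4 × 6.479) = 2.562×10^-3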